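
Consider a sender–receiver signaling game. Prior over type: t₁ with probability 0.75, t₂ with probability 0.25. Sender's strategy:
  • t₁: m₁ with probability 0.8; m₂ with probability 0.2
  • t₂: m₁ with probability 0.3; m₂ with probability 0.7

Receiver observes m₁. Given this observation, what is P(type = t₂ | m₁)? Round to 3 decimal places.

P(m₁) = 0.75·0.8 + 0.25·0.3 = 0.675
P(t₂ | m₁) = (0.25·0.3) / 0.675 = 0.075 / 0.675 = 0.111111

0.111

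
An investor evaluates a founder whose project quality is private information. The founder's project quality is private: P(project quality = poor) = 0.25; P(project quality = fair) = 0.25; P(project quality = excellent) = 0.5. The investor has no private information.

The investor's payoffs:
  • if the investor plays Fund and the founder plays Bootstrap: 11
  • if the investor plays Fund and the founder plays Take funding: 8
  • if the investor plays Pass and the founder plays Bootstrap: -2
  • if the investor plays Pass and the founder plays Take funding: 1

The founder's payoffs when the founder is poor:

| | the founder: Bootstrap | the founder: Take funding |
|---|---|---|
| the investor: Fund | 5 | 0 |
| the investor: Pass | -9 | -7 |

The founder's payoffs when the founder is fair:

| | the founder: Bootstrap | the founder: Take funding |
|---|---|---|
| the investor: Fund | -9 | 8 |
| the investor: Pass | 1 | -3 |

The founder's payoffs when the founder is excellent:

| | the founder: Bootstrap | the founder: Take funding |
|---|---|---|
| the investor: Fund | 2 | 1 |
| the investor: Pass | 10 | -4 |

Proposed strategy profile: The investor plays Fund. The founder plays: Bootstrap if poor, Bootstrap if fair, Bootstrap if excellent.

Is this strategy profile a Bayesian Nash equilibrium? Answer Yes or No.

No

The investor plays Fund: E[Fund] = 0.25·(11) + 0.25·(11) + 0.5·(11) = 11; E[Pass] = -2. Best-responding. ✓
The founder (project quality poor), facing Fund: Bootstrap gives 5, Take funding gives 0. Proposed Bootstrap is best. ✓
The founder (project quality fair), facing Fund: Bootstrap gives -9, Take funding gives 8. Proposed Bootstrap is not best — profitable deviation exists. ✗
The founder (project quality excellent), facing Fund: Bootstrap gives 2, Take funding gives 1. Proposed Bootstrap is best. ✓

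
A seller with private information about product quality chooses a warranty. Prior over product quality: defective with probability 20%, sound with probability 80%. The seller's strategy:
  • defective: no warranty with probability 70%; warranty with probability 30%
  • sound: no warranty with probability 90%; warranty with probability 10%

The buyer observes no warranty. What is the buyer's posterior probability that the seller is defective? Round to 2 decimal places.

P(no warranty) = 0.2·0.7 + 0.8·0.9 = 0.86
P(defective | no warranty) = (0.2·0.7) / 0.86 = 0.14 / 0.86 = 0.162791

0.16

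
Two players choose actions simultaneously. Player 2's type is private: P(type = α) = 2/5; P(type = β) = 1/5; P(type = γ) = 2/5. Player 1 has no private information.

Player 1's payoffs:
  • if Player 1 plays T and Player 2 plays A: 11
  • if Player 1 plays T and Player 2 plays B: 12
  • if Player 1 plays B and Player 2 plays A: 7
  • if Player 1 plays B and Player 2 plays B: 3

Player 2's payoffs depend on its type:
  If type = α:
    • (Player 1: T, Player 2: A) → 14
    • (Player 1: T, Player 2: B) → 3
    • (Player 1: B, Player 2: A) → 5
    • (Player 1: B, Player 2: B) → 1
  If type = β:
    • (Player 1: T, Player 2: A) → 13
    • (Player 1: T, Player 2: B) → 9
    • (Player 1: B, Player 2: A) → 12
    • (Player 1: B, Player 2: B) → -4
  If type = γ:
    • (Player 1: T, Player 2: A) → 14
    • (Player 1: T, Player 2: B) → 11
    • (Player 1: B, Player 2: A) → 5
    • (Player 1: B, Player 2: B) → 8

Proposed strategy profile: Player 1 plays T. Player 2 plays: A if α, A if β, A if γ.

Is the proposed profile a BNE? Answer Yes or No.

A profile is a BNE iff every type of every player is best-responding given beliefs about the other side.
Player 1 plays T: E[T] = 2/5·(11) + 1/5·(11) + 2/5·(11) = 11; E[B] = 7. Best-responding. ✓
Player 2 (type α), facing T: A gives 14, B gives 3. Proposed A is best. ✓
Player 2 (type β), facing T: A gives 13, B gives 9. Proposed A is best. ✓
Player 2 (type γ), facing T: A gives 14, B gives 11. Proposed A is best. ✓

Yes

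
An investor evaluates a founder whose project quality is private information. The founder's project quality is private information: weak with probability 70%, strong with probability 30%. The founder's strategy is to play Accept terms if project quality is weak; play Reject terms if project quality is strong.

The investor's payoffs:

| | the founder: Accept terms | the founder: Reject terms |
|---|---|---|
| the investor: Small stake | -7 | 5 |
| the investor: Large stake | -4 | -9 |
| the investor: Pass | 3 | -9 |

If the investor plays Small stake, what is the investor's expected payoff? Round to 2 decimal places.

-3.40

E[Small stake] = 0.7·(-7) + 0.3·5 = (-4.9) + 1.5 = -3.4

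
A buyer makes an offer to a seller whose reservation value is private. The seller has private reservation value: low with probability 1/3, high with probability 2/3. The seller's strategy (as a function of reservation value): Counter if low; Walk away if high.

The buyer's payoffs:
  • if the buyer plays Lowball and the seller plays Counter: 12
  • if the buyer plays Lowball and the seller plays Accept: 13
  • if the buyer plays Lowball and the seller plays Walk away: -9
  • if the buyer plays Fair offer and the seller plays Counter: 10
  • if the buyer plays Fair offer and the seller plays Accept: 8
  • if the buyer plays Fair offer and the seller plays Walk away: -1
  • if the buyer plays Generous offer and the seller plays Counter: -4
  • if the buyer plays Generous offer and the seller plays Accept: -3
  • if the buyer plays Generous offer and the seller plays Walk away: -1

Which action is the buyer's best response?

Fair offer

E[Lowball] = 1/3·(12) + 2/3·(-9) = -2
E[Fair offer] = 1/3·(10) + 2/3·(-1) = 8/3
E[Generous offer] = 1/3·(-4) + 2/3·(-1) = -2
Best response: Fair offer (8/3 is the largest).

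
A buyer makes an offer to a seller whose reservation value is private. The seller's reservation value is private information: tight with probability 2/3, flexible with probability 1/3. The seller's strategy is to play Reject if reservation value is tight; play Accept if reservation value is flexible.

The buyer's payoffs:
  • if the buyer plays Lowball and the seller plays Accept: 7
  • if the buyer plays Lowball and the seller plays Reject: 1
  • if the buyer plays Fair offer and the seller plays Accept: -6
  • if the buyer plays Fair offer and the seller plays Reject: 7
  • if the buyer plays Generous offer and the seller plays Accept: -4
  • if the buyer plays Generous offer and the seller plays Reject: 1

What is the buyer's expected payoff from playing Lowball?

3

Take the expectation over the seller's reservation value, weighting each type's action by its prior probability.
E[Lowball] = 2/3·1 + 1/3·7 = 2/3 + 7/3 = 3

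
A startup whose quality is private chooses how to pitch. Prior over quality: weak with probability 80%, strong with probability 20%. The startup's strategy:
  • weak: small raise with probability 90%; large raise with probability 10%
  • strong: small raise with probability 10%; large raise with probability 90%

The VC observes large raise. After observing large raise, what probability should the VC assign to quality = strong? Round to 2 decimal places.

Apply Bayes' rule using the sender's strategy as the likelihood.
P(large raise) = 0.8·0.1 + 0.2·0.9 = 0.26
P(strong | large raise) = (0.2·0.9) / 0.26 = 0.18 / 0.26 = 0.692308

0.69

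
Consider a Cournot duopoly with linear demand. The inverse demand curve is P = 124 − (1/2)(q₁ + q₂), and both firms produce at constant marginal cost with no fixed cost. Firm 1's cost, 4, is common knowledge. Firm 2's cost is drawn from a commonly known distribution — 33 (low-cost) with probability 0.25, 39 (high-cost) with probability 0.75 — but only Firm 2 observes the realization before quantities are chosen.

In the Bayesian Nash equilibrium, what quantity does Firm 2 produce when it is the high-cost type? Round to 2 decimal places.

33.83

Type-c best response for Firm 2: q₂(c) = (124 − c) − q₁/2.
Firm 1 maximizes expected profit; its first-order condition is 124 − q₁ − (1/2)E[q₂] − 4 = 0.
Substituting E[q₂] and solving: E[c₂] = 37.5, so q₁ = (124 − 2·4 + 37.5)/(3/2) = 102.333.
q₂(high-cost) = (124 − 39 − (1/2)·102.333) = 33.8333.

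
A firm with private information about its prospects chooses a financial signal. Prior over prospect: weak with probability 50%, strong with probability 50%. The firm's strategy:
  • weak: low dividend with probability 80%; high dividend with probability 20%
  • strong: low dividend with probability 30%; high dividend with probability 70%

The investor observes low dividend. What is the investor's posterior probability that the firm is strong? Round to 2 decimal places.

P(low dividend) = 0.5·0.8 + 0.5·0.3 = 0.55
P(strong | low dividend) = (0.5·0.3) / 0.55 = 0.15 / 0.55 = 0.272727

0.27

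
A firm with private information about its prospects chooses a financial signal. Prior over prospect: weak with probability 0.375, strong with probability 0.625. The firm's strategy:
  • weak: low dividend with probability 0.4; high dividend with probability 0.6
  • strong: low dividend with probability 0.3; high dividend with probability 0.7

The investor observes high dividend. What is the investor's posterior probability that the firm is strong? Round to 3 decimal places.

P(high dividend) = 0.375·0.6 + 0.625·0.7 = 0.6625
P(strong | high dividend) = (0.625·0.7) / 0.6625 = 0.4375 / 0.6625 = 0.660377

0.660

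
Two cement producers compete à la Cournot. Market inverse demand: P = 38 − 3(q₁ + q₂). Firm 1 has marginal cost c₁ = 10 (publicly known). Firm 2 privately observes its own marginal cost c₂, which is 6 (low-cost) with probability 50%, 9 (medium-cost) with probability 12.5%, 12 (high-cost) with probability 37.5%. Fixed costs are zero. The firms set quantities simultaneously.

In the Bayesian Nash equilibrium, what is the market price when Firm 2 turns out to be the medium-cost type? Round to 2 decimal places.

Type-c best response for Firm 2: q₂(c) = (38 − c)/6 − q₁/2.
Firm 1 maximizes expected profit; its first-order condition is 38 − 6q₁ − 3E[q₂] − 10 = 0.
Substituting E[q₂] and solving: E[c₂] = 8.625, so q₁ = (38 − 2·10 + 8.625)/9 = 2.95833.
q₂(medium-cost) = 3.35417, so P = 38 − 3·(2.95833 + 3.35417) = 19.0625.

19.06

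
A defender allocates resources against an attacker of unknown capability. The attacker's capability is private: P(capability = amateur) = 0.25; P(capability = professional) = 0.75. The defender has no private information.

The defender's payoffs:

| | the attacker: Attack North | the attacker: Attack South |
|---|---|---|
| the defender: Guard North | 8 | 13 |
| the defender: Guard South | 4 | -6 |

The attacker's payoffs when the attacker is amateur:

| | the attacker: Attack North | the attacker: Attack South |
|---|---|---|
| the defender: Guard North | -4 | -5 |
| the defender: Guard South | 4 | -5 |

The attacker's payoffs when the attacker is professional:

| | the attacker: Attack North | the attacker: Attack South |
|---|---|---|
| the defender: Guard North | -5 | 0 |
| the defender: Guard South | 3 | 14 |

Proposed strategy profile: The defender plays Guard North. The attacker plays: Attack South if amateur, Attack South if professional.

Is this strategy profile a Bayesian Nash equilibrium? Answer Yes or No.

No

The defender plays Guard North: E[Guard North] = 0.25·(13) + 0.75·(13) = 13; E[Guard South] = -6. Best-responding. ✓
The attacker (capability amateur), facing Guard North: Attack North gives -4, Attack South gives -5. Proposed Attack South is not best — profitable deviation exists. ✗
The attacker (capability professional), facing Guard North: Attack North gives -5, Attack South gives 0. Proposed Attack South is best. ✓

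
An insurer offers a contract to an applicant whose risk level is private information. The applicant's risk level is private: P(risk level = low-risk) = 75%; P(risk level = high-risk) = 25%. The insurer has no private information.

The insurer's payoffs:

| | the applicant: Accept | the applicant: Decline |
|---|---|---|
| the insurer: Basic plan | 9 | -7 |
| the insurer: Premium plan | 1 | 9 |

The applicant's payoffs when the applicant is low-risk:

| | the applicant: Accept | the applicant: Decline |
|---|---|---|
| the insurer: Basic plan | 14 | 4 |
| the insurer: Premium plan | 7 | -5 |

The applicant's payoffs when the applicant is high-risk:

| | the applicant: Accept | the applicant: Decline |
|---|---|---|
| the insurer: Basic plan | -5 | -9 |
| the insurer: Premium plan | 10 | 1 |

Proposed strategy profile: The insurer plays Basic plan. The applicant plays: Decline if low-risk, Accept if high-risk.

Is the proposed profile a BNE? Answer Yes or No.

No

The insurer plays Basic plan: E[Basic plan] = 0.75·(-7) + 0.25·(9) = -3; E[Premium plan] = 7. Not best-responding. ✗
The applicant (risk level low-risk), facing Basic plan: Accept gives 14, Decline gives 4. Proposed Decline is not best — profitable deviation exists. ✗
The applicant (risk level high-risk), facing Basic plan: Accept gives -5, Decline gives -9. Proposed Accept is best. ✓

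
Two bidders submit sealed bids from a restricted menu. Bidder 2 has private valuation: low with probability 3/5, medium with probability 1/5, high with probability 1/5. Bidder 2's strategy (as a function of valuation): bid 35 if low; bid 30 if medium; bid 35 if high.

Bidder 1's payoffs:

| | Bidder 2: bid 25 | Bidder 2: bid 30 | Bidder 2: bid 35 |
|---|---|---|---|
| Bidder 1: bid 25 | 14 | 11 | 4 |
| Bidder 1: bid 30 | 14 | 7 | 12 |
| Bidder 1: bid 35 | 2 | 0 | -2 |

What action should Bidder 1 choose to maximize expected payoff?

Compute Bidder 1's expected payoff for each action, taking the expectation over Bidder 2's type.
E[bid 25] = 3/5·(4) + 1/5·(11) + 1/5·(4) = 27/5
E[bid 30] = 3/5·(12) + 1/5·(7) + 1/5·(12) = 11
E[bid 35] = 3/5·(-2) + 1/5·(0) + 1/5·(-2) = -8/5
Best response: bid 30 (11 is the largest).

bid 30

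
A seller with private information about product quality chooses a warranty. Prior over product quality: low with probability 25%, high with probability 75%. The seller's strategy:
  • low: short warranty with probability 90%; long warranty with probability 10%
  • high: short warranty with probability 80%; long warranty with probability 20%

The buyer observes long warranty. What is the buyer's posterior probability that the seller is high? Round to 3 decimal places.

Apply Bayes' rule using the sender's strategy as the likelihood.
P(long warranty) = 0.25·0.1 + 0.75·0.2 = 0.175
P(high | long warranty) = (0.75·0.2) / 0.175 = 0.15 / 0.175 = 0.857143

0.857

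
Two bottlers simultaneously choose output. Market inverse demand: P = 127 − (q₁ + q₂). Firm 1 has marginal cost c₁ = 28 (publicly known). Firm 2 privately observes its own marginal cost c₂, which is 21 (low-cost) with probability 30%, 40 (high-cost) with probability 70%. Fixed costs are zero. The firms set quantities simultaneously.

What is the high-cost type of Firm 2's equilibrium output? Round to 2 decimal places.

25.95

Firm 2 with cost c maximizes (127 − (q₁+q₂) − c)·q₂, giving q₂(c) = (127 − c − q₁)/2.
E[c₂] = 0.3·21 + 0.7·40 = 34.3
Firm 1's FOC against E[q₂] yields q₁ = (127 − 2·28 + E[c₂])/3 = (127 − 56 + 34.3)/3 = 35.1.
q₂(high-cost) = (127 − 40 − 35.1)/2 = 25.95.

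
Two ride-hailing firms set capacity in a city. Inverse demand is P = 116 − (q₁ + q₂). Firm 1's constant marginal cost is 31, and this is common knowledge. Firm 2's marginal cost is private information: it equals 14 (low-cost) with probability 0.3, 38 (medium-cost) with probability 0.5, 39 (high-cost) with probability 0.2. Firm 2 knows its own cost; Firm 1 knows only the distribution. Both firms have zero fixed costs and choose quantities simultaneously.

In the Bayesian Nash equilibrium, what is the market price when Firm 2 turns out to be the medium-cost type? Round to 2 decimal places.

62.83

Type-c best response for Firm 2: q₂(c) = (116 − c)/2 − q₁/2.
Firm 1 maximizes expected profit; its first-order condition is 116 − 2q₁ − E[q₂] − 31 = 0.
Substituting E[q₂] and solving: E[c₂] = 31, so q₁ = (116 − 2·31 + 31)/3 = 28.3333.
q₂(medium-cost) = 24.8333, so P = 116 − (28.3333 + 24.8333) = 62.8333.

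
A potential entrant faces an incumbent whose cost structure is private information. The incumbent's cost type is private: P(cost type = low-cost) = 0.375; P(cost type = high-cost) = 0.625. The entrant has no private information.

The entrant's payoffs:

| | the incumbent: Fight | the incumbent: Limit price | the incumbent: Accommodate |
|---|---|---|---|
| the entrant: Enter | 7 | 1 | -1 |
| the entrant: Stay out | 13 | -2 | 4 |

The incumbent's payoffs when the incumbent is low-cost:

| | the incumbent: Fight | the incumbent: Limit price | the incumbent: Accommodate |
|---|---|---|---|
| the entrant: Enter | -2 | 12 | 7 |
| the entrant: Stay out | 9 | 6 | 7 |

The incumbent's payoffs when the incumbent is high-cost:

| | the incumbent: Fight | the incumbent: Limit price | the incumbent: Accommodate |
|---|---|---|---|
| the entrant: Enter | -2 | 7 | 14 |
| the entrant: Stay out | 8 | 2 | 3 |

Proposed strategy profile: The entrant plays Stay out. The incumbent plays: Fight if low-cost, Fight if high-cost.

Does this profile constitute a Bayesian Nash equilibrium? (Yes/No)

Yes

The entrant plays Stay out: E[Stay out] = 0.375·(13) + 0.625·(13) = 13; E[Enter] = 7. Best-responding. ✓
The incumbent (cost type low-cost), facing Stay out: Fight gives 9, Limit price gives 6, Accommodate gives 7. Proposed Fight is best. ✓
The incumbent (cost type high-cost), facing Stay out: Fight gives 8, Limit price gives 2, Accommodate gives 3. Proposed Fight is best. ✓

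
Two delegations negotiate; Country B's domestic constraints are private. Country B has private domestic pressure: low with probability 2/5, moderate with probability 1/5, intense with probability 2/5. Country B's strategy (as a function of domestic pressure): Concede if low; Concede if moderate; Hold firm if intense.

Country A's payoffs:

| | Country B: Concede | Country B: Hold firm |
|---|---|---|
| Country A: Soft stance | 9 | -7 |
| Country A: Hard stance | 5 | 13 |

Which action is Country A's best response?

Hard stance

E[Soft stance] = 2/5·(9) + 1/5·(9) + 2/5·(-7) = 13/5
E[Hard stance] = 2/5·(5) + 1/5·(5) + 2/5·(13) = 41/5
Best response: Hard stance (41/5 is the largest).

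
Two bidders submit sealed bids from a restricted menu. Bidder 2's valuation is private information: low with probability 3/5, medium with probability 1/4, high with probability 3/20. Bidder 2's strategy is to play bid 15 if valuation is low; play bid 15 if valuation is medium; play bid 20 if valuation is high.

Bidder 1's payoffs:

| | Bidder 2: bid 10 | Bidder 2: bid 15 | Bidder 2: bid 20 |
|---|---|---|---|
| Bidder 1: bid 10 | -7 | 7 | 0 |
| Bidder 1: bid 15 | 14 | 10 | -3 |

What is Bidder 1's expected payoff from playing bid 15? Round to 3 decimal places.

Take the expectation over Bidder 2's valuation, weighting each type's action by its prior probability.
E[bid 15] = 3/5·10 + 1/4·10 + 3/20·(-3) = 6 + 5/2 + (-9/20) = 161/20

8.050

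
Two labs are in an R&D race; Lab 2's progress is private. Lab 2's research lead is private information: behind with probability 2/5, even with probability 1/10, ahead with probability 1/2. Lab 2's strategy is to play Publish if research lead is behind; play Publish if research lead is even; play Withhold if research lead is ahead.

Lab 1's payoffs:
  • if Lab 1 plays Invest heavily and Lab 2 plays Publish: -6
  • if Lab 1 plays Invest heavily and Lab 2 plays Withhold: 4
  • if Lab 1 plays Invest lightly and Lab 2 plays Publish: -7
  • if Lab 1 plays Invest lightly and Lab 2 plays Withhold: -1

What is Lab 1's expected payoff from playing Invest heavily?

-1

E[Invest heavily] = 2/5·(-6) + 1/10·(-6) + 1/2·4 = (-12/5) + (-3/5) + 2 = -1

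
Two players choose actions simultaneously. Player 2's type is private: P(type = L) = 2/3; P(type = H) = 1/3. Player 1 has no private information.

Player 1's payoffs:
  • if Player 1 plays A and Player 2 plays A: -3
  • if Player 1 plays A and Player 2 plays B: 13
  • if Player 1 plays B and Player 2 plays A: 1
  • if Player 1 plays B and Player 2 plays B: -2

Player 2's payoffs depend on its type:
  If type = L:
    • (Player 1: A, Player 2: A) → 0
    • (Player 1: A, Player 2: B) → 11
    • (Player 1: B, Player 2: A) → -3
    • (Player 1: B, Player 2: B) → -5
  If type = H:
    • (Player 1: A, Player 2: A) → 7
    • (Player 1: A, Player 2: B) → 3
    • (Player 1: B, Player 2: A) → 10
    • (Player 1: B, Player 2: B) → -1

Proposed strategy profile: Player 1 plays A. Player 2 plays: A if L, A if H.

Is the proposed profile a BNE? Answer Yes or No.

Player 1 plays A: E[A] = 2/3·(-3) + 1/3·(-3) = -3; E[B] = 1. Not best-responding. ✗
Player 2 (type L), facing A: A gives 0, B gives 11. Proposed A is not best — profitable deviation exists. ✗
Player 2 (type H), facing A: A gives 7, B gives 3. Proposed A is best. ✓

No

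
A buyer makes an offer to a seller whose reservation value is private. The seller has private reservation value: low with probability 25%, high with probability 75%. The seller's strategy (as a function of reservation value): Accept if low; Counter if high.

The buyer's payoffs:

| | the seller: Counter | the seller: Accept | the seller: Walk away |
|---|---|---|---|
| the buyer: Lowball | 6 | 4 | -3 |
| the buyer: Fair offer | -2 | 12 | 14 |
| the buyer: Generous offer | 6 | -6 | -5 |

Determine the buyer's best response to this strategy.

Lowball

E[Lowball] = 0.25·(4) + 0.75·(6) = 5.5
E[Fair offer] = 0.25·(12) + 0.75·(-2) = 1.5
E[Generous offer] = 0.25·(-6) + 0.75·(6) = 3
Best response: Lowball (5.5 is the largest).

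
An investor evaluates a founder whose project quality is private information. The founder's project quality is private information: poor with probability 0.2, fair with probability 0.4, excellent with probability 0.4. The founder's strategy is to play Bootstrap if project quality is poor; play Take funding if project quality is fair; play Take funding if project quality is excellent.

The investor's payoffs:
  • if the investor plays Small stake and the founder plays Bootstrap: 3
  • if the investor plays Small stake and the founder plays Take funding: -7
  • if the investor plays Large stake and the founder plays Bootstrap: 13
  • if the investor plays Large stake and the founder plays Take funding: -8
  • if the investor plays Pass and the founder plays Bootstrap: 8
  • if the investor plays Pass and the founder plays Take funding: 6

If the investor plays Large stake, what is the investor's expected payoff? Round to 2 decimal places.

-3.80

E[Large stake] = 0.2·13 + 0.4·(-8) + 0.4·(-8) = 2.6 + (-3.2) + (-3.2) = -3.8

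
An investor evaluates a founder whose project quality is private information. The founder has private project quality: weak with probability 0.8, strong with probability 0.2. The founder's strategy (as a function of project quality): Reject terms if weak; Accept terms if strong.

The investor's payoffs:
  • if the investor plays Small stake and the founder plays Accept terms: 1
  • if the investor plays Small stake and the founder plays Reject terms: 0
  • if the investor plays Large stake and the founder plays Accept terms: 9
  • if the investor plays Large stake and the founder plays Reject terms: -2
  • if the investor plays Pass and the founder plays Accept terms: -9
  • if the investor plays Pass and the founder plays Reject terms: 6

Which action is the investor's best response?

E[Small stake] = 0.8·(0) + 0.2·(1) = 0.2
E[Large stake] = 0.8·(-2) + 0.2·(9) = 0.2
E[Pass] = 0.8·(6) + 0.2·(-9) = 3
Best response: Pass (3 is the largest).

Pass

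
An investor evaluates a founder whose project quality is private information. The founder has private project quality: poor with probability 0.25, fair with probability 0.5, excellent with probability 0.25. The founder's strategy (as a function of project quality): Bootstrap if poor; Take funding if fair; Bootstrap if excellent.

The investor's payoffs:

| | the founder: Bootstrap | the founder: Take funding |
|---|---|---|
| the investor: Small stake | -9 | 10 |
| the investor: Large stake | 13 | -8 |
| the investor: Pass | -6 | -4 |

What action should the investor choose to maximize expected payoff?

Compute the investor's expected payoff for each action, taking the expectation over the founder's type.
E[Small stake] = 0.25·(-9) + 0.5·(10) + 0.25·(-9) = 0.5
E[Large stake] = 0.25·(13) + 0.5·(-8) + 0.25·(13) = 2.5
E[Pass] = 0.25·(-6) + 0.5·(-4) + 0.25·(-6) = -5
Best response: Large stake (2.5 is the largest).

Large stake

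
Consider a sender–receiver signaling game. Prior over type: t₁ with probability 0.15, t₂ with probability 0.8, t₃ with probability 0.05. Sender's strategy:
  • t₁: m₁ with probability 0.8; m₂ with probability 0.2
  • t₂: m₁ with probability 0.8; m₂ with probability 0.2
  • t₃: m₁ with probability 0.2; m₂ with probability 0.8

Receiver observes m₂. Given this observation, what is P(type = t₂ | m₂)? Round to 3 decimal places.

P(m₂) = 0.15·0.2 + 0.8·0.2 + 0.05·0.8 = 0.23
P(t₂ | m₂) = (0.8·0.2) / 0.23 = 0.16 / 0.23 = 0.695652

0.696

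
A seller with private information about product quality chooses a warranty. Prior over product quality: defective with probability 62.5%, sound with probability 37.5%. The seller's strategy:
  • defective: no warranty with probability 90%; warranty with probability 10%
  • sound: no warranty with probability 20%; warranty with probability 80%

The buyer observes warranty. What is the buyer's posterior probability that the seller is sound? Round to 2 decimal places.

0.83

P(warranty) = 0.625·0.1 + 0.375·0.8 = 0.3625
P(sound | warranty) = (0.375·0.8) / 0.3625 = 0.3 / 0.3625 = 0.827586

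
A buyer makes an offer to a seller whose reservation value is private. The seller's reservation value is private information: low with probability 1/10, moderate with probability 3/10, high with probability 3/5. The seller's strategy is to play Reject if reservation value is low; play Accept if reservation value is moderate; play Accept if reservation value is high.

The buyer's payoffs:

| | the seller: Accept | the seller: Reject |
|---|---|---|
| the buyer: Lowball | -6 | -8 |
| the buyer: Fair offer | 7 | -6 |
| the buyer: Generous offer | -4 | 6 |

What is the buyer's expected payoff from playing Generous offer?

-3

E[Generous offer] = 1/10·6 + 3/10·(-4) + 3/5·(-4) = 3/5 + (-6/5) + (-12/5) = -3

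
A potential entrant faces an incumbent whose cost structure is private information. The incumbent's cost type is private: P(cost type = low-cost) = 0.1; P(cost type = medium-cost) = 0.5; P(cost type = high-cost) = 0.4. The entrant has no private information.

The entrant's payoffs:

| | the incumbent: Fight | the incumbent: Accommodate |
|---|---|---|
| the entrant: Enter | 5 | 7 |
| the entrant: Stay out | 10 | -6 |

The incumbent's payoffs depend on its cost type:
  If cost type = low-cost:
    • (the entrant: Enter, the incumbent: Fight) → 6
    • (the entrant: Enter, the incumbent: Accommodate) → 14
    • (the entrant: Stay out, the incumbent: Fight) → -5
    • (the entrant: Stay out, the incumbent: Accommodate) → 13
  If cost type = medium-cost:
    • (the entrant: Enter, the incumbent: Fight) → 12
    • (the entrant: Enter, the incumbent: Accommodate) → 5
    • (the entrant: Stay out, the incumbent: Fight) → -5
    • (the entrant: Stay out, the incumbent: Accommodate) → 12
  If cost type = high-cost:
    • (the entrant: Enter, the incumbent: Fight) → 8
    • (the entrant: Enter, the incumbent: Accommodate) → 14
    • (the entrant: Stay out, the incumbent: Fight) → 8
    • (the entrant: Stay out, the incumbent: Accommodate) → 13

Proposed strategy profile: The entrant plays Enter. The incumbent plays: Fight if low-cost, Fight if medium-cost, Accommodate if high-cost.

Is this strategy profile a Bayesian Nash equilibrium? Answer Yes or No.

No

A profile is a BNE iff every type of every player is best-responding given beliefs about the other side.
The entrant plays Enter: E[Enter] = 0.1·(5) + 0.5·(5) + 0.4·(7) = 5.8; E[Stay out] = 3.6. Best-responding. ✓
The incumbent (cost type low-cost), facing Enter: Fight gives 6, Accommodate gives 14. Proposed Fight is not best — profitable deviation exists. ✗
The incumbent (cost type medium-cost), facing Enter: Fight gives 12, Accommodate gives 5. Proposed Fight is best. ✓
The incumbent (cost type high-cost), facing Enter: Fight gives 8, Accommodate gives 14. Proposed Accommodate is best. ✓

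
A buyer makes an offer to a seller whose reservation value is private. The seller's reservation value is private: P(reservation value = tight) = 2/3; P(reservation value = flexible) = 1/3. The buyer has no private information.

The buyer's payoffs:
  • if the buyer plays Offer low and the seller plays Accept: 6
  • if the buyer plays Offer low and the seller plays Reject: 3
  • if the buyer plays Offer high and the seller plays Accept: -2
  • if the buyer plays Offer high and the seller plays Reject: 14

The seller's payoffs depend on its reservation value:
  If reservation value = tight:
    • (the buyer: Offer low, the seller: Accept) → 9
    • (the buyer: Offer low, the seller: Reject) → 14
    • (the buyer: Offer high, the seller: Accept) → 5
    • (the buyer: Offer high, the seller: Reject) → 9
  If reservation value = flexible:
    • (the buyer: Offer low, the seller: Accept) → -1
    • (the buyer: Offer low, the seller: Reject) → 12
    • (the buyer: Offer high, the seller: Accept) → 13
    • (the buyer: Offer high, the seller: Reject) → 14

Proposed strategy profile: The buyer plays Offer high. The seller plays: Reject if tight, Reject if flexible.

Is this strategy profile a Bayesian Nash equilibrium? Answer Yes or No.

Yes

A profile is a BNE iff every type of every player is best-responding given beliefs about the other side.
The buyer plays Offer high: E[Offer high] = 2/3·(14) + 1/3·(14) = 14; E[Offer low] = 3. Best-responding. ✓
The seller (reservation value tight), facing Offer high: Accept gives 5, Reject gives 9. Proposed Reject is best. ✓
The seller (reservation value flexible), facing Offer high: Accept gives 13, Reject gives 14. Proposed Reject is best. ✓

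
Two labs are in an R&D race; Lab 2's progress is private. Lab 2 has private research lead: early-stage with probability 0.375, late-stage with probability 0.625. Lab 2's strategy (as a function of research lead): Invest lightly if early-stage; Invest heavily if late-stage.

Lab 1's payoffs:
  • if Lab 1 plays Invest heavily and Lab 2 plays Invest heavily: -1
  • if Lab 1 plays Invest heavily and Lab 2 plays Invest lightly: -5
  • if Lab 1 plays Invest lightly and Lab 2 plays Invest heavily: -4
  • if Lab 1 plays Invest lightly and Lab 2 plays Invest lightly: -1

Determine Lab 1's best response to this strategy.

E[Invest heavily] = 0.375·(-5) + 0.625·(-1) = -2.5
E[Invest lightly] = 0.375·(-1) + 0.625·(-4) = -2.875
Best response: Invest heavily (-2.5 is the largest).

Invest heavily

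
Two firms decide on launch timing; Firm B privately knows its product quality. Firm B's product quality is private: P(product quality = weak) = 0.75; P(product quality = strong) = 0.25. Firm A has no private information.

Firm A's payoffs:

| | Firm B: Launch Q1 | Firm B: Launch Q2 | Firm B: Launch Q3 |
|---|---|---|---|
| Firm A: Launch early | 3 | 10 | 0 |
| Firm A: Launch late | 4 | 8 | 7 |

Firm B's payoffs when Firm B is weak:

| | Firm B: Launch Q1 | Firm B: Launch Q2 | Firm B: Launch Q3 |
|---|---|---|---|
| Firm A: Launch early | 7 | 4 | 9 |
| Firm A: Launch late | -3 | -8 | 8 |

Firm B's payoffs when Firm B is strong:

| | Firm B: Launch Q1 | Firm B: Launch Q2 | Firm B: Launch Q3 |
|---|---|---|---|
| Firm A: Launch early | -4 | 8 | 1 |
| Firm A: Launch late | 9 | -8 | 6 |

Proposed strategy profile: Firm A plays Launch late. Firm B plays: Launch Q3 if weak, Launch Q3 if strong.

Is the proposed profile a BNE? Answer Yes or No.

Firm A plays Launch late: E[Launch late] = 0.75·(7) + 0.25·(7) = 7; E[Launch early] = 0. Best-responding. ✓
Firm B (product quality weak), facing Launch late: Launch Q1 gives -3, Launch Q2 gives -8, Launch Q3 gives 8. Proposed Launch Q3 is best. ✓
Firm B (product quality strong), facing Launch late: Launch Q1 gives 9, Launch Q2 gives -8, Launch Q3 gives 6. Proposed Launch Q3 is not best — profitable deviation exists. ✗

No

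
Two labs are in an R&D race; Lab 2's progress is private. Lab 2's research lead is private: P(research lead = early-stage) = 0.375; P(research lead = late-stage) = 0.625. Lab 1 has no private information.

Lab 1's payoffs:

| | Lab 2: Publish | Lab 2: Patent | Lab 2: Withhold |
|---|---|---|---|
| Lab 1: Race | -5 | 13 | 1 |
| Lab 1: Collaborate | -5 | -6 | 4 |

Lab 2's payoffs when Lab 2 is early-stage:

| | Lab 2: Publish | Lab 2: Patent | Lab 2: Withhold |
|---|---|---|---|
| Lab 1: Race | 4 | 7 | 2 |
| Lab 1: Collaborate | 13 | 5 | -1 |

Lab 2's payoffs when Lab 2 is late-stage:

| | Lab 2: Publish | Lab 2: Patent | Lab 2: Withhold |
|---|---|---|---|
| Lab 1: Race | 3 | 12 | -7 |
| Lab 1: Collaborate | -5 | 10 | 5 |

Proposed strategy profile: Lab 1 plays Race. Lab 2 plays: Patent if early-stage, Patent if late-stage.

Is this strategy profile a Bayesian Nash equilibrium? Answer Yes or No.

Yes

A profile is a BNE iff every type of every player is best-responding given beliefs about the other side.
Lab 1 plays Race: E[Race] = 0.375·(13) + 0.625·(13) = 13; E[Collaborate] = -6. Best-responding. ✓
Lab 2 (research lead early-stage), facing Race: Publish gives 4, Patent gives 7, Withhold gives 2. Proposed Patent is best. ✓
Lab 2 (research lead late-stage), facing Race: Publish gives 3, Patent gives 12, Withhold gives -7. Proposed Patent is best. ✓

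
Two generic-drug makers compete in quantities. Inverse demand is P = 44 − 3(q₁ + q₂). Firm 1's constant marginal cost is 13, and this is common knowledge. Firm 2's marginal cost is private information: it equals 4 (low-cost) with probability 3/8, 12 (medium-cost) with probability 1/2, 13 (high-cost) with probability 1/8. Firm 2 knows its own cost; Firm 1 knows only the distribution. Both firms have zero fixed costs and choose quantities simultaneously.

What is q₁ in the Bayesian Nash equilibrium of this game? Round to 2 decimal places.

Type-c best response for Firm 2: q₂(c) = (44 − c)/6 − q₁/2.
Firm 1 maximizes expected profit; its first-order condition is 44 − 6q₁ − 3E[q₂] − 13 = 0.
Substituting E[q₂] and solving: E[c₂] = 9.125, so q₁ = (44 − 2·13 + 9.125)/9 = 3.01389.

3.01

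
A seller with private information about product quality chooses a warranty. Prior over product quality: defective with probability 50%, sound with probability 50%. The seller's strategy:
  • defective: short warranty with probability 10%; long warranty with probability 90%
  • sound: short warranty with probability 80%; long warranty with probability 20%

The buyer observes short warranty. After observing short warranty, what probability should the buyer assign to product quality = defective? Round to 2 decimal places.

0.11

P(short warranty) = 0.5·0.1 + 0.5·0.8 = 0.45
P(defective | short warranty) = (0.5·0.1) / 0.45 = 0.05 / 0.45 = 0.111111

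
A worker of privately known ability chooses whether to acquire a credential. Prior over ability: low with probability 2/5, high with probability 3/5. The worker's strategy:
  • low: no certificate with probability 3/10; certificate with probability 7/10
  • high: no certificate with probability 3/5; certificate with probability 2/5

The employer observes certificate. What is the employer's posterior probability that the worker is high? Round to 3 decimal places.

0.462

P(certificate) = (2/5)·(7/10) + (3/5)·(2/5) = 13/25
P(high | certificate) = ((3/5)·(2/5)) / (13/25) = (6/25) / (13/25) = 6/13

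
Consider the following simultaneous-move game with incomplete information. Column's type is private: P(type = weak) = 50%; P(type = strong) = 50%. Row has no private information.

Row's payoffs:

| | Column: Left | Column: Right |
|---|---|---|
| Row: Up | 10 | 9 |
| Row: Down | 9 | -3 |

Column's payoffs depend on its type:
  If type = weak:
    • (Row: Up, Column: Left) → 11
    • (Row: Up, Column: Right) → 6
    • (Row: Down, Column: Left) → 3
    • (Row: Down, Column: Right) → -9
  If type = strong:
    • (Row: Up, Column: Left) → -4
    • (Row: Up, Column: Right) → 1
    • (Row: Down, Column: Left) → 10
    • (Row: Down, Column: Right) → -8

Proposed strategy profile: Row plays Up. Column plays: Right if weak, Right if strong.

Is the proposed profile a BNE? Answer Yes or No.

A profile is a BNE iff every type of every player is best-responding given beliefs about the other side.
Row plays Up: E[Up] = 0.5·(9) + 0.5·(9) = 9; E[Down] = -3. Best-responding. ✓
Column (type weak), facing Up: Left gives 11, Right gives 6. Proposed Right is not best — profitable deviation exists. ✗
Column (type strong), facing Up: Left gives -4, Right gives 1. Proposed Right is best. ✓

No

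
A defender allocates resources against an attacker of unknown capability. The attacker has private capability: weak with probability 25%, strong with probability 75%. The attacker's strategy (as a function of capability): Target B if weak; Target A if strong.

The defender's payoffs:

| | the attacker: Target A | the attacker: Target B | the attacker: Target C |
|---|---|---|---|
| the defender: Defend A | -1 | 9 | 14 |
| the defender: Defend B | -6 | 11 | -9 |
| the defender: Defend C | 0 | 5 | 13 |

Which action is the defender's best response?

Defend A

E[Defend A] = 0.25·(9) + 0.75·(-1) = 1.5
E[Defend B] = 0.25·(11) + 0.75·(-6) = -1.75
E[Defend C] = 0.25·(5) + 0.75·(0) = 1.25
Best response: Defend A (1.5 is the largest).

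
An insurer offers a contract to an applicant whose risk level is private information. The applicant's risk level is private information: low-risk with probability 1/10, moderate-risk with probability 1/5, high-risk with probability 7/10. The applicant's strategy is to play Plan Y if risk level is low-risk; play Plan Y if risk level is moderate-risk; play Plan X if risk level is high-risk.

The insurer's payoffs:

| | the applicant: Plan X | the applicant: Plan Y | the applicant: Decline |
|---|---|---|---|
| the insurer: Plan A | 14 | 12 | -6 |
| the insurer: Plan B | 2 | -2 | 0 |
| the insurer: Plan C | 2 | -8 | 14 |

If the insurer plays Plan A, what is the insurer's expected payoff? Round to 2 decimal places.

13.40

Take the expectation over the applicant's risk level, weighting each type's action by its prior probability.
E[Plan A] = 1/10·12 + 1/5·12 + 7/10·14 = 6/5 + 12/5 + 49/5 = 67/5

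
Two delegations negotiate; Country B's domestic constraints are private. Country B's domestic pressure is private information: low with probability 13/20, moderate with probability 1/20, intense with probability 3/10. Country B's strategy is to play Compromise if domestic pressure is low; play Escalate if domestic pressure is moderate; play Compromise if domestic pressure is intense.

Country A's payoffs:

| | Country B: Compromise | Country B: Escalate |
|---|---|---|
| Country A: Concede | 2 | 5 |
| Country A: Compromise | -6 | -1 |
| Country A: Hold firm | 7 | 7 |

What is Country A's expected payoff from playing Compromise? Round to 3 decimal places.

-5.750

E[Compromise] = 13/20·(-6) + 1/20·(-1) + 3/10·(-6) = (-39/10) + (-1/20) + (-9/5) = -23/4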